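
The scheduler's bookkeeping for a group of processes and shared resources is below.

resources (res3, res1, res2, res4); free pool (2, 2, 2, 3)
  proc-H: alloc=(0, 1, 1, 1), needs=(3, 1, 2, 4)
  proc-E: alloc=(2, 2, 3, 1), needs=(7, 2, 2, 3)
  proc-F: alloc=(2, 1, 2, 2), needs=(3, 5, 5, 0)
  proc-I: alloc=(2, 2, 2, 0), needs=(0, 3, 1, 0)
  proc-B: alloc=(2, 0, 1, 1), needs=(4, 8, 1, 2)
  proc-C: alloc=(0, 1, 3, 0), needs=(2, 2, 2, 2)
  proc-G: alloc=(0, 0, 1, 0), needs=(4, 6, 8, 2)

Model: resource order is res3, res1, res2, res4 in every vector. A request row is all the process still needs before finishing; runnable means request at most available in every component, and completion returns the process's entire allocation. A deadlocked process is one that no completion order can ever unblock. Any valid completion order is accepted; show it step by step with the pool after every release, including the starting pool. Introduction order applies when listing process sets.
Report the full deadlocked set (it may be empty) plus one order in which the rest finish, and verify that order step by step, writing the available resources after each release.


The deadlocked set is proc-E and proc-B.
Key observation: after proc-C, proc-I, proc-F, proc-H, proc-G the pool peaks at (6, 7, 11, 6), and each blocked process is short somewhere: proc-E on res3; proc-B on res1.
The rest can finish in the order proc-C, proc-I, proc-F, proc-H, proc-G. Verifying each step:
  pool = (2, 2, 2, 3)
  proc-C needs (2, 2, 2, 2) <= (2, 2, 2, 3) -> finishes; pool += (0, 1, 3, 0) = (2, 3, 5, 3)
  proc-I needs (0, 3, 1, 0) <= (2, 3, 5, 3) -> finishes; pool += (2, 2, 2, 0) = (4, 5, 7, 3)
  proc-F needs (3, 5, 5, 0) <= (4, 5, 7, 3) -> finishes; pool += (2, 1, 2, 2) = (6, 6, 9, 5)
  proc-H needs (3, 1, 2, 4) <= (6, 6, 9, 5) -> finishes; pool += (0, 1, 1, 1) = (6, 7, 10, 6)
  proc-G needs (4, 6, 8, 2) <= (6, 7, 10, 6) -> finishes; pool += (0, 0, 1, 0) = (6, 7, 11, 6)
The stuck group stays short no matter what:
  proc-E still needs (7, 2, 2, 3) but only (6, 7, 11, 6) is free — short on res3
  proc-B still needs (4, 8, 1, 2) but only (6, 7, 11, 6) is free — short on res1


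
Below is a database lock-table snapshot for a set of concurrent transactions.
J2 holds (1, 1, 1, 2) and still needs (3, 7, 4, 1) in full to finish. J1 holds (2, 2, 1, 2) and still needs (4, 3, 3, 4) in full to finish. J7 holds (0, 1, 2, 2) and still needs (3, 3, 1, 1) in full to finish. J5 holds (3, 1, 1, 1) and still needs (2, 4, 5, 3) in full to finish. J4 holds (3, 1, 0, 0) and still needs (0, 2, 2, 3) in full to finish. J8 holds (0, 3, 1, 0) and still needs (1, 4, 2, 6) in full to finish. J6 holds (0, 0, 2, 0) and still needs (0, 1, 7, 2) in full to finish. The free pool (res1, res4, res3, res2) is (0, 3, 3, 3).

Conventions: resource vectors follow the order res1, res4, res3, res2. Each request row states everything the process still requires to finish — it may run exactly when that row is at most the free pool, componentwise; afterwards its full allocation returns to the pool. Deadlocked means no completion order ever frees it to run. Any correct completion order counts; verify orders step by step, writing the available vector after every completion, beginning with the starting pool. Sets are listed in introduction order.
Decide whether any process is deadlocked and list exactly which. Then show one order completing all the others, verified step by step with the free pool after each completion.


The deadlocked set is empty.
Key observation: starting with J4, each completion frees enough for the next — no one is permanently blocked.
The rest can finish in the order J4, J7, J5, J1, J6, J2, J8. Walking it through:
  pool = (0, 3, 3, 3)
  J4: need (0, 2, 2, 3) fits (0, 3, 3, 3); releases (3, 1, 0, 0), pool now (3, 4, 3, 3)
  J7: need (3, 3, 1, 1) fits (3, 4, 3, 3); releases (0, 1, 2, 2), pool now (3, 5, 5, 5)
  J5: need (2, 4, 5, 3) fits (3, 5, 5, 5); releases (3, 1, 1, 1), pool now (6, 6, 6, 6)
  J1: need (4, 3, 3, 4) fits (6, 6, 6, 6); releases (2, 2, 1, 2), pool now (8, 8, 7, 8)
  J6: need (0, 1, 7, 2) fits (8, 8, 7, 8); releases (0, 0, 2, 0), pool now (8, 8, 9, 8)
  J2: need (3, 7, 4, 1) fits (8, 8, 9, 8); releases (1, 1, 1, 2), pool now (9, 9, 10, 10)
  J8: need (1, 4, 2, 6) fits (9, 9, 10, 10); releases (0, 3, 1, 0), pool now (9, 12, 11, 10)


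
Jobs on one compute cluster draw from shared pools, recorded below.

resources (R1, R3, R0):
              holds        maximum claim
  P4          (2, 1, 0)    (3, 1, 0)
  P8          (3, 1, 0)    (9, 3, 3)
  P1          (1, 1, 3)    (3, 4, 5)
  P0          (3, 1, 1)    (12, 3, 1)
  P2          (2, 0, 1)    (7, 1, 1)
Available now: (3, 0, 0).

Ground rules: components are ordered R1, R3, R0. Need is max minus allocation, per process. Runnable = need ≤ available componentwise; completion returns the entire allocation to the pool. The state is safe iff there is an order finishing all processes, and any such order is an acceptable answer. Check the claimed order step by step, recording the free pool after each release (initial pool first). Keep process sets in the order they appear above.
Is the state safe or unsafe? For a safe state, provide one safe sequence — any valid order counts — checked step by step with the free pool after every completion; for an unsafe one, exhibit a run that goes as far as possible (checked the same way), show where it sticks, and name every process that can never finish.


The state is UNSAFE.
Key observation: even finishing P4, P2 leaves just (7, 1, 1) free — too little R3 for any of the remaining processes.
The run P4, P2 cannot be extended any further. Walking it through:
  pool = (3, 0, 0)
  P4 needs (1, 0, 0) <= (3, 0, 0) -> finishes; pool += (2, 1, 0) = (5, 1, 0)
  P2 needs (5, 1, 0) <= (5, 1, 0) -> finishes; pool += (2, 0, 1) = (7, 1, 1)
  P8 cannot run: need (6, 2, 3) vs free (7, 1, 1) (insufficient R3 and R0)
  P1 cannot run: need (2, 3, 2) vs free (7, 1, 1) (insufficient R3 and R0)
  P0 cannot run: need (9, 2, 0) vs free (7, 1, 1) (insufficient R1 and R3)
Permanently blocked: P8, P1 and P0.


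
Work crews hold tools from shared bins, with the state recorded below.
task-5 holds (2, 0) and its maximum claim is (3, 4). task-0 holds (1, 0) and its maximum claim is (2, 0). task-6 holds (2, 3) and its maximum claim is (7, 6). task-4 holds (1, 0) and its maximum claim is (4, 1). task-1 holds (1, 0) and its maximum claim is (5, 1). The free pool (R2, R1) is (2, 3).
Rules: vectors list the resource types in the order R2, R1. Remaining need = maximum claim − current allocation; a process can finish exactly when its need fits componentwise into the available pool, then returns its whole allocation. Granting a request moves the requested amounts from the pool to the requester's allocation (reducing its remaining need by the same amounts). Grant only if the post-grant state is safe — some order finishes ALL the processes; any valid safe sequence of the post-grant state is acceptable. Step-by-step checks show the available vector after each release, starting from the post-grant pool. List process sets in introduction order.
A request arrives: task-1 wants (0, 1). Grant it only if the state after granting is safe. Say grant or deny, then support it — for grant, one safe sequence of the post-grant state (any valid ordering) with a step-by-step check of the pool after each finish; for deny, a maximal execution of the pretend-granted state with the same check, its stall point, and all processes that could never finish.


GRANT — the state after the grant stays safe, e.g. via task-0, task-4, task-1, task-6, task-5.
Key observation: the transfer keeps a workable pool ((2, 2)); task-0 starts the safe sequence.
Verifying the post-grant state step by step:
  pool = (2, 2)
  task-0: need (1, 0) fits (2, 2); releases (1, 0), pool now (3, 2)
  task-4: need (3, 1) fits (3, 2); releases (1, 0), pool now (4, 2)
  task-1: need (4, 0) fits (4, 2); releases (1, 1), pool now (5, 3)
  task-6: need (5, 3) fits (5, 3); releases (2, 3), pool now (7, 6)
  task-5: need (1, 4) fits (7, 6); releases (2, 0), pool now (9, 6)


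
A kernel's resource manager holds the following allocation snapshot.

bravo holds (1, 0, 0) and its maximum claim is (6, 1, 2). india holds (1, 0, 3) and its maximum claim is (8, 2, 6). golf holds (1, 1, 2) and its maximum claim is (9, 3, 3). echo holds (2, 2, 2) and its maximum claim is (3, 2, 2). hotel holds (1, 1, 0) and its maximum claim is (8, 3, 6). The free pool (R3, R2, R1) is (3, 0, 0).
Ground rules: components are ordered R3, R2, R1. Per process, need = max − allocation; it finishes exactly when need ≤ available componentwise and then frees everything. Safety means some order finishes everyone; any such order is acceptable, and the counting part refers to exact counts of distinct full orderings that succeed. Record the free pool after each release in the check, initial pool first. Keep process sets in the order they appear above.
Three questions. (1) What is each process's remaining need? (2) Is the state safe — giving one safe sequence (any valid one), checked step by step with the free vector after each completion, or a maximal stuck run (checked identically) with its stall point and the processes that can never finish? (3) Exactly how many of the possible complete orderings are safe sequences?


(1) Remaining need (order R3, R2, R1):
  bravo: (5, 1, 2)
  india: (7, 2, 3)
  golf: (8, 2, 1)
  echo: (1, 0, 0)
  hotel: (7, 2, 6)
(2) The state is UNSAFE.
Key observation: the pool after echo, bravo is (6, 2, 2); every surviving request exceeds it in R3, so progress ends there.
Going as far as possible: echo, bravo; after that, nothing fits. Walking it through:
  pool = (3, 0, 0)
  echo needs (1, 0, 0) <= (3, 0, 0) -> finishes; pool += (2, 2, 2) = (5, 2, 2)
  bravo needs (5, 1, 2) <= (5, 2, 2) -> finishes; pool += (1, 0, 0) = (6, 2, 2)
  india still needs (7, 2, 3) but only (6, 2, 2) is free — short on R3 and R1
  golf still needs (8, 2, 1) but only (6, 2, 2) is free — short on R3
  hotel still needs (7, 2, 6) but only (6, 2, 2) is free — short on R3 and R1
Permanently blocked: india, golf and hotel.
(3) Exactly 0 of the possible complete orderings are safe sequences.


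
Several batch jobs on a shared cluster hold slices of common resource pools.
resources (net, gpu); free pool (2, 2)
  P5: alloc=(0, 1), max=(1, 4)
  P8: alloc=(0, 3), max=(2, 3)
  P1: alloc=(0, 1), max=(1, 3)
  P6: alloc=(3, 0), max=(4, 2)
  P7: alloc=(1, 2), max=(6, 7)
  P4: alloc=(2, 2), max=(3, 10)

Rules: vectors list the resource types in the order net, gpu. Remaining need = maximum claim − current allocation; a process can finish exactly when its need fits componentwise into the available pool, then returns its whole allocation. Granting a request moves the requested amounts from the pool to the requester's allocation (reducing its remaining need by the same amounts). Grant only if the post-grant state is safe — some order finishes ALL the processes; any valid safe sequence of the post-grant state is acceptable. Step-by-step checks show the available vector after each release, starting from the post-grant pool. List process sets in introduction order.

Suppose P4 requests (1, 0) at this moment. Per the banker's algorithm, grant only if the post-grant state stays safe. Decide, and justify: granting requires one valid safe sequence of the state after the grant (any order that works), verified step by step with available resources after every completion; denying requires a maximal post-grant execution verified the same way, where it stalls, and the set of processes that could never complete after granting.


DENY: after the grant no complete ordering would exist.
Key observation: after P6, P1, P5, P8 the pool peaks at (4, 7), and each blocked process is short somewhere: P7 on net; P4 on gpu.
After a pretend grant, a maximal execution: P6, P1, P5, P8 — then nothing else fits. Step-by-step check:
  pool = (1, 2)
  P6 needs (1, 2) <= (1, 2) -> finishes; pool += (3, 0) = (4, 2)
  P1 needs (1, 2) <= (4, 2) -> finishes; pool += (0, 1) = (4, 3)
  P5 needs (1, 3) <= (4, 3) -> finishes; pool += (0, 1) = (4, 4)
  P8 needs (2, 0) <= (4, 4) -> finishes; pool += (0, 3) = (4, 7)
  P7 still needs (5, 5) but only (4, 7) is free — short on net
  P4 still needs (0, 8) but only (4, 7) is free — short on gpu
Processes that could never finish after the grant: P7 and P4.


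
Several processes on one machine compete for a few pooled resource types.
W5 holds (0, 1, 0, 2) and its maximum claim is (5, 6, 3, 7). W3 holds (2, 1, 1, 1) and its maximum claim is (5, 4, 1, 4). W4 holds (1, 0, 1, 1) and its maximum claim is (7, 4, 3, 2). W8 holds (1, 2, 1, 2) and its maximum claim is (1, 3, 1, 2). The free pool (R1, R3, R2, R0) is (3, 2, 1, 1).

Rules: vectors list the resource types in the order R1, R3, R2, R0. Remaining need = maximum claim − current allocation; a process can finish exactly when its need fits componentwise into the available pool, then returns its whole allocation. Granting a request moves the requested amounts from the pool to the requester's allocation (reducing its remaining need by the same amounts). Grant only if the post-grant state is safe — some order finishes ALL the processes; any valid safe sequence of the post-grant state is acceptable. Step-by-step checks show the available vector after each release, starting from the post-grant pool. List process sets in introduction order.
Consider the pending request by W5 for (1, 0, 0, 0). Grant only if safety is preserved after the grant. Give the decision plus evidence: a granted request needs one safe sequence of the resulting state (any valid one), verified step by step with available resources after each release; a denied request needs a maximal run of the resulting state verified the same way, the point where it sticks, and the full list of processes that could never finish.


DENY. Granting would leave the state unsafe.
Key observation: after W8, W3 the pool peaks at (5, 5, 3, 4), and each blocked process is short somewhere: W5 on R0; W4 on R1.
Pretend the grant happened; the run W8, W3 goes as far as possible. Check, step by step:
  pool = (2, 2, 1, 1)
  run W8 (needs (0, 1, 0, 0), free (2, 2, 1, 1)); after release of (1, 2, 1, 2) the pool is (3, 4, 2, 3)
  run W3 (needs (3, 3, 0, 3), free (3, 4, 2, 3)); after release of (2, 1, 1, 1) the pool is (5, 5, 3, 4)
  blocked: W5 wants (4, 5, 3, 5), pool (5, 5, 3, 4) — not enough R0
  blocked: W4 wants (6, 4, 2, 1), pool (5, 5, 3, 4) — not enough R1
Had the request been granted, W5 and W4 could never finish.


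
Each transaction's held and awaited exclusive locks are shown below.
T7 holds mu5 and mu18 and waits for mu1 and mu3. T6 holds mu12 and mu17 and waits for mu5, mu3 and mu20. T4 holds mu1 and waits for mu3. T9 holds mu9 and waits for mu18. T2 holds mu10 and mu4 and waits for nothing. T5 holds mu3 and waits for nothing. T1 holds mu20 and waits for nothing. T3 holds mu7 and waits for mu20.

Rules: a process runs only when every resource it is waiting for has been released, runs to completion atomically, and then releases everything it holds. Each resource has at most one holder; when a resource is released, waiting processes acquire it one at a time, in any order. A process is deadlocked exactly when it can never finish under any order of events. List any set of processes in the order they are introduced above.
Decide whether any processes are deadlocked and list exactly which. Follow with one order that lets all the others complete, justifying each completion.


Nothing here is deadlocked.
Key observation: there is no circular wait here — follow any chain and it reaches a process that is free to run now.
The rest can finish in the order T5, T4, T2, T1, T3, T7, T9, T6.
Check, step by step:
  run T5 (it waits on nothing); releases mu3
  T4: everything it awaited (mu3) is free; runs, freeing mu1
  run T2 (it waits on nothing); releases mu10 and mu4
  run T1 (it waits on nothing); releases mu20
  T3: everything it awaited (mu20) is free; runs, freeing mu7
  T7: everything it awaited (mu1 and mu3) is free; runs, freeing mu5 and mu18
  T9: everything it awaited (mu18) is free; runs, freeing mu9
  T6: everything it awaited (mu5, mu3 and mu20) is free; runs, freeing mu12 and mu17


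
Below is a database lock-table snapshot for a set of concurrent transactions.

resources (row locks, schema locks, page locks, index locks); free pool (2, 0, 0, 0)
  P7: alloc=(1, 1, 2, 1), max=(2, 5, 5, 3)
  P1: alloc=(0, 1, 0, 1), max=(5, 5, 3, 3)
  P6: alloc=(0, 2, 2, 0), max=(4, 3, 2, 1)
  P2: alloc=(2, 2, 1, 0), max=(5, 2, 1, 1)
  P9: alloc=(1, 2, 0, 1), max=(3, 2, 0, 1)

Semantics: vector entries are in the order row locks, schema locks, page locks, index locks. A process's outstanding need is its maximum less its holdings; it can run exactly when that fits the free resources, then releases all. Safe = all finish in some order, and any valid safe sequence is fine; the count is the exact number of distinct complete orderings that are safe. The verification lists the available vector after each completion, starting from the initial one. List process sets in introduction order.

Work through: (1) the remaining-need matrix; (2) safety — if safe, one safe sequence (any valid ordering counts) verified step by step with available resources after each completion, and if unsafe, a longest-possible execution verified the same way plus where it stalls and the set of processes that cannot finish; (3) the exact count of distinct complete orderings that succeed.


(1) Need matrix, components ordered row locks, schema locks, page locks, index locks:
  P7: (1, 4, 3, 2)
  P1: (5, 4, 3, 2)
  P6: (4, 1, 0, 1)
  P2: (3, 0, 0, 1)
  P9: (2, 0, 0, 0)
(2) UNSAFE.
Key observation: index locks is the bottleneck — with P9, P2, P6 done the pool holds (5, 6, 3, 1), short of every remaining need.
A maximal execution: P9, P2, P6 — then nothing else fits. Walking it through:
  pool = (2, 0, 0, 0)
  P9: need (2, 0, 0, 0) fits (2, 0, 0, 0); releases (1, 2, 0, 1), pool now (3, 2, 0, 1)
  P2: need (3, 0, 0, 1) fits (3, 2, 0, 1); releases (2, 2, 1, 0), pool now (5, 4, 1, 1)
  P6: need (4, 1, 0, 1) fits (5, 4, 1, 1); releases (0, 2, 2, 0), pool now (5, 6, 3, 1)
  P7 cannot run: need (1, 4, 3, 2) vs free (5, 6, 3, 1) (insufficient index locks)
  P1 cannot run: need (5, 4, 3, 2) vs free (5, 6, 3, 1) (insufficient index locks)
Processes that can never finish: P7 and P1.
(3) Exactly 0 of the possible complete orderings are safe sequences.


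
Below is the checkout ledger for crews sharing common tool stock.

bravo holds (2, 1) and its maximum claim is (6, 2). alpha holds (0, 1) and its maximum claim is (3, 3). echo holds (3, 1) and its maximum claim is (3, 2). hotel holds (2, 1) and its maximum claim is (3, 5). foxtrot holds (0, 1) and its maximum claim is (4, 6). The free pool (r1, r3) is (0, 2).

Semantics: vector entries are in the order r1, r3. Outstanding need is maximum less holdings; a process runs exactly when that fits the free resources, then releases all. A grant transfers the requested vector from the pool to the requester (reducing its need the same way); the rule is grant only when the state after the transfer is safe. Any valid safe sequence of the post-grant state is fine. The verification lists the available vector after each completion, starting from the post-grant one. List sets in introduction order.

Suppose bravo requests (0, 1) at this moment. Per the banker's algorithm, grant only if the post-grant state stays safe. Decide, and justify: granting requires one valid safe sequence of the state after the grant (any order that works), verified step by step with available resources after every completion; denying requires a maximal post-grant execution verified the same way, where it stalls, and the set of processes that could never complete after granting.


DENY. Granting would leave the state unsafe.
Key observation: after echo, alpha the pool peaks at (3, 3), and each blocked process is short somewhere: bravo on r1; hotel on r3; foxtrot on r1, r3.
After a pretend grant, a maximal execution: echo, alpha — then nothing else fits. Step-by-step check:
  pool = (0, 1)
  echo: need (0, 1) fits (0, 1); releases (3, 1), pool now (3, 2)
  alpha: need (3, 2) fits (3, 2); releases (0, 1), pool now (3, 3)
  blocked: bravo wants (4, 0), pool (3, 3) — not enough r1
  blocked: hotel wants (1, 4), pool (3, 3) — not enough r3
  blocked: foxtrot wants (4, 5), pool (3, 3) — not enough r1 and r3
Post-grant, the permanently blocked set is bravo, hotel and foxtrot.


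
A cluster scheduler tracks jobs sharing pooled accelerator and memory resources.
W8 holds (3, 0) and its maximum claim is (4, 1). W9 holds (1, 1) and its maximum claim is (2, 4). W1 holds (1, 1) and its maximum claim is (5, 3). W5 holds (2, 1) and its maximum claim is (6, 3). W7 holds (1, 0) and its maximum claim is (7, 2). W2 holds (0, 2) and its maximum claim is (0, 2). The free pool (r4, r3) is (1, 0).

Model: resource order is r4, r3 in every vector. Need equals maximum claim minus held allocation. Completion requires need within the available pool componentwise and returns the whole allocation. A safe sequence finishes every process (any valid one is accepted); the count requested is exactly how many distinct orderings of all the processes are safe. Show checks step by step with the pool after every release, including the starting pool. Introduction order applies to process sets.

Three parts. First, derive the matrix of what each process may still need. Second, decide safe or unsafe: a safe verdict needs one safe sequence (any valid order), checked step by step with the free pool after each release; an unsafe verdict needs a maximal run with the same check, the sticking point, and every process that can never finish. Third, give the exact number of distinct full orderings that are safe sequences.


(1) Need matrix, components ordered r4, r3:
  W8: (1, 1)
  W9: (1, 3)
  W1: (4, 2)
  W5: (4, 2)
  W7: (6, 2)
  W2: (0, 0)
(2) The state is SAFE; one workable sequence: W2, W8, W1, W5, W9, W7.
Key observation: W8 is the earliest step where a requested resource binds exactly: need (1, 1), pool (1, 2) at its turn.
Step-by-step check:
  pool = (1, 0)
  run W2 (needs (0, 0), free (1, 0)); after release of (0, 2) the pool is (1, 2)
  run W8 (needs (1, 1), free (1, 2)); after release of (3, 0) the pool is (4, 2)
  run W1 (needs (4, 2), free (4, 2)); after release of (1, 1) the pool is (5, 3)
  run W5 (needs (4, 2), free (5, 3)); after release of (2, 1) the pool is (7, 4)
  run W9 (needs (1, 3), free (7, 4)); after release of (1, 1) the pool is (8, 5)
  run W7 (needs (6, 2), free (8, 5)); after release of (1, 0) the pool is (9, 5)
(3) Precisely 10 of the possible complete orderings are safe sequences.


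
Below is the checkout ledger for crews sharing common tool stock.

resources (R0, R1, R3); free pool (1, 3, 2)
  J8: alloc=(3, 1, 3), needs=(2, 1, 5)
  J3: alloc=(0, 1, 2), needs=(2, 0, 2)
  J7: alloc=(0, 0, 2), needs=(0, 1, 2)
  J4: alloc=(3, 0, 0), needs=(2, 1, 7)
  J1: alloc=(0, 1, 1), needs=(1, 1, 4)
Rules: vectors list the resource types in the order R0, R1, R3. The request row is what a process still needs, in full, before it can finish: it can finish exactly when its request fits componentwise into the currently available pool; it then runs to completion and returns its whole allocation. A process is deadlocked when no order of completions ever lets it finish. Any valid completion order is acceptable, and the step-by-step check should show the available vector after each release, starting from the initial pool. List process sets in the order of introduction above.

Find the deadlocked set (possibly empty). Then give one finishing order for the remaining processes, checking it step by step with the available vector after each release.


Deadlocked: J8, J3 and J4.
Key observation: after J7, J1 complete, (1, 4, 5) is the best the pool ever gets, yet each leftover process wants more R0.
One completion order for the rest: J7, J1. Verifying each step:
  pool = (1, 3, 2)
  J7 needs (0, 1, 2) <= (1, 3, 2) -> finishes; pool += (0, 0, 2) = (1, 3, 4)
  J1 needs (1, 1, 4) <= (1, 3, 4) -> finishes; pool += (0, 1, 1) = (1, 4, 5)
The stuck group stays short no matter what:
  blocked: J8 wants (2, 1, 5), pool (1, 4, 5) — not enough R0
  blocked: J3 wants (2, 0, 2), pool (1, 4, 5) — not enough R0
  blocked: J4 wants (2, 1, 7), pool (1, 4, 5) — not enough R0 and R3


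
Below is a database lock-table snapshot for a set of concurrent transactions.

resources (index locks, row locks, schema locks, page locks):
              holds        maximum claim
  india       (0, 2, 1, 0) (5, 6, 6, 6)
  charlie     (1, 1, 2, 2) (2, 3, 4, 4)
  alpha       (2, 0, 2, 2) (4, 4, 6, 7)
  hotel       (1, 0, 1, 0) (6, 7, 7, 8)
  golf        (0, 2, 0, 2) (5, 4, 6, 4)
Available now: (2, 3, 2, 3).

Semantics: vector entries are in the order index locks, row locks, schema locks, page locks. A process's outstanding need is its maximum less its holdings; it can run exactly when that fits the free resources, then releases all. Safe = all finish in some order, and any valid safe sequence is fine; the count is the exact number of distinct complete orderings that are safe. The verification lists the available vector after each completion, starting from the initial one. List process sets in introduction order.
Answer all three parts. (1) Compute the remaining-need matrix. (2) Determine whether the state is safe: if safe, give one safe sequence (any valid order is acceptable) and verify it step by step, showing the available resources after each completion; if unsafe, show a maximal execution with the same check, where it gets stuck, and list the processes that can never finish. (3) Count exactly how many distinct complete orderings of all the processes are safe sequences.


(1) Need matrix, components ordered index locks, row locks, schema locks, page locks:
  india: (5, 4, 5, 6)
  charlie: (1, 2, 2, 2)
  alpha: (2, 4, 4, 5)
  hotel: (5, 7, 6, 8)
  golf: (5, 2, 6, 2)
(2) SAFE, for example via the order charlie, alpha, india, golf, hotel.
Key observation: charlie marks the first exact bind of the order: its need (1, 2, 2, 2) fits the free (2, 3, 2, 3) with zero slack on a requested resource.
Walking it through:
  pool = (2, 3, 2, 3)
  charlie: need (1, 2, 2, 2) fits (2, 3, 2, 3); releases (1, 1, 2, 2), pool now (3, 4, 4, 5)
  alpha: need (2, 4, 4, 5) fits (3, 4, 4, 5); releases (2, 0, 2, 2), pool now (5, 4, 6, 7)
  india: need (5, 4, 5, 6) fits (5, 4, 6, 7); releases (0, 2, 1, 0), pool now (5, 6, 7, 7)
  golf: need (5, 2, 6, 2) fits (5, 6, 7, 7); releases (0, 2, 0, 2), pool now (5, 8, 7, 9)
  hotel: need (5, 7, 6, 8) fits (5, 8, 7, 9); releases (1, 0, 1, 0), pool now (6, 8, 8, 9)
(3) Exactly 2 of the possible complete orderings are safe sequences.


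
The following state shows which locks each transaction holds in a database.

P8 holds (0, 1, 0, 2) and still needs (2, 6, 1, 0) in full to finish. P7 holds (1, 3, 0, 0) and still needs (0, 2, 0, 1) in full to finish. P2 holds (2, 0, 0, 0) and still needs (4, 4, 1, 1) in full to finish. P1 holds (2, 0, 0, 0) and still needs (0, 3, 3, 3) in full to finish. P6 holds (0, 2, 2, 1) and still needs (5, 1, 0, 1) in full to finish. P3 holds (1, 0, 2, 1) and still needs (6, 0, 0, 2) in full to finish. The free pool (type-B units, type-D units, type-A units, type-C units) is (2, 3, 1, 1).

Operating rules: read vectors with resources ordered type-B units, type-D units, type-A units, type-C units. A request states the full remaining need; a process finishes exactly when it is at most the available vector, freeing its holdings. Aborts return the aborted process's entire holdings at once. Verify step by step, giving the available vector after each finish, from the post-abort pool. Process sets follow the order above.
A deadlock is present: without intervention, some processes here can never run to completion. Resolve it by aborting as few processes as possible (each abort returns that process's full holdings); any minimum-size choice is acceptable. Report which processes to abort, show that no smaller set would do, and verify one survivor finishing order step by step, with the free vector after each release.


Minimum abort set: P1.
Key observation: no ordering could ever have run P2 before the abort of P1; with (2, 0, 0, 0) back in the pool it fits at step 2.
No smaller set exists: with zero aborts the deadlock remains.
Survivors finish in the order: P7, P2, P6, P3, P8. Step-by-step check (pool after the aborts first):
  pool = (4, 3, 1, 1)
  P7 needs (0, 2, 0, 1) <= (4, 3, 1, 1) -> finishes; pool += (1, 3, 0, 0) = (5, 6, 1, 1)
  P2 needs (4, 4, 1, 1) <= (5, 6, 1, 1) -> finishes; pool += (2, 0, 0, 0) = (7, 6, 1, 1)
  P6 needs (5, 1, 0, 1) <= (7, 6, 1, 1) -> finishes; pool += (0, 2, 2, 1) = (7, 8, 3, 2)
  P3 needs (6, 0, 0, 2) <= (7, 8, 3, 2) -> finishes; pool += (1, 0, 2, 1) = (8, 8, 5, 3)
  P8 needs (2, 6, 1, 0) <= (8, 8, 5, 3) -> finishes; pool += (0, 1, 0, 2) = (8, 9, 5, 5)


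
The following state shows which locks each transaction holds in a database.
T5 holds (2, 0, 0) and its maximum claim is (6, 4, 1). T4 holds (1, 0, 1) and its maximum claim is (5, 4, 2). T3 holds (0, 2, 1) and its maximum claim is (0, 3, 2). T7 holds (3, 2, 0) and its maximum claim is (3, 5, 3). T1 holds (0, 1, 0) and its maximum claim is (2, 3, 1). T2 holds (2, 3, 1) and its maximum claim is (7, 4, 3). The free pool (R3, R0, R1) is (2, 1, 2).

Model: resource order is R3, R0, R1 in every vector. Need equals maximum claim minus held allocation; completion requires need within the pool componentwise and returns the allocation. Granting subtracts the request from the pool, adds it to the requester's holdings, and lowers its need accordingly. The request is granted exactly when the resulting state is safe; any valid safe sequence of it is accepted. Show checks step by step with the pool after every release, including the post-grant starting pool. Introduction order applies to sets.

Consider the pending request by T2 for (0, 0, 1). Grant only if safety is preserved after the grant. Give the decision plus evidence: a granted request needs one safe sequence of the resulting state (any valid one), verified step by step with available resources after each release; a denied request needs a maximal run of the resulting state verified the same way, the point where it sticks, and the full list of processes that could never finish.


DENY. Granting would leave the state unsafe.
Key observation: after T3, T1 the pool peaks at (2, 4, 2), and each blocked process is short somewhere: T5 on R3; T4 on R3; T7 on R1; T2 on R3.
On the post-grant state, T3, T1 is a maximal run — nothing extends it. Walking it through:
  pool = (2, 1, 1)
  run T3 (needs (0, 1, 1), free (2, 1, 1)); after release of (0, 2, 1) the pool is (2, 3, 2)
  run T1 (needs (2, 2, 1), free (2, 3, 2)); after release of (0, 1, 0) the pool is (2, 4, 2)
  T5 still needs (4, 4, 1) but only (2, 4, 2) is free — short on R3
  T4 still needs (4, 4, 1) but only (2, 4, 2) is free — short on R3
  T7 still needs (0, 3, 3) but only (2, 4, 2) is free — short on R1
  T2 still needs (5, 1, 1) but only (2, 4, 2) is free — short on R3
Processes that could never finish after the grant: T5, T4, T7 and T2.


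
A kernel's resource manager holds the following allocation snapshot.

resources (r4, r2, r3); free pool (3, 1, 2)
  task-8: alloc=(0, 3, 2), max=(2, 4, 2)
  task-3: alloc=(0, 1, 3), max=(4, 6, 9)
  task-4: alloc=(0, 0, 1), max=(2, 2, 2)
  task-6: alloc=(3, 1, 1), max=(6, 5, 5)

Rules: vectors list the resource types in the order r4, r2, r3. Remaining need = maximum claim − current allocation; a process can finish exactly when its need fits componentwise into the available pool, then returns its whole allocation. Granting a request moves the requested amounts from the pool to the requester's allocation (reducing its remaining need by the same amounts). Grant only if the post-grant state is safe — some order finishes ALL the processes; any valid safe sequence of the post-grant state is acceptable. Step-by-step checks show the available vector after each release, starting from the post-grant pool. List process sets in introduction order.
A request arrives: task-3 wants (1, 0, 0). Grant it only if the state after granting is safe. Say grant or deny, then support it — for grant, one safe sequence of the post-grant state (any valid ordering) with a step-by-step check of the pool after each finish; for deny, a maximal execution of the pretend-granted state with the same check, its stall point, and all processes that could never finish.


DENY: after the grant no complete ordering would exist.
Key observation: task-8, task-4 can finish, but then (2, 4, 5) is all there is, and the blocked group's r4 demands exceed it.
After a pretend grant, a maximal execution: task-8, task-4 — then nothing else fits. Check, step by step:
  pool = (2, 1, 2)
  task-8 needs (2, 1, 0) <= (2, 1, 2) -> finishes; pool += (0, 3, 2) = (2, 4, 4)
  task-4 needs (2, 2, 1) <= (2, 4, 4) -> finishes; pool += (0, 0, 1) = (2, 4, 5)
  task-3 cannot run: need (3, 5, 6) vs free (2, 4, 5) (insufficient r4, r2 and r3)
  task-6 cannot run: need (3, 4, 4) vs free (2, 4, 5) (insufficient r4)
Processes that could never finish after the grant: task-3 and task-6.


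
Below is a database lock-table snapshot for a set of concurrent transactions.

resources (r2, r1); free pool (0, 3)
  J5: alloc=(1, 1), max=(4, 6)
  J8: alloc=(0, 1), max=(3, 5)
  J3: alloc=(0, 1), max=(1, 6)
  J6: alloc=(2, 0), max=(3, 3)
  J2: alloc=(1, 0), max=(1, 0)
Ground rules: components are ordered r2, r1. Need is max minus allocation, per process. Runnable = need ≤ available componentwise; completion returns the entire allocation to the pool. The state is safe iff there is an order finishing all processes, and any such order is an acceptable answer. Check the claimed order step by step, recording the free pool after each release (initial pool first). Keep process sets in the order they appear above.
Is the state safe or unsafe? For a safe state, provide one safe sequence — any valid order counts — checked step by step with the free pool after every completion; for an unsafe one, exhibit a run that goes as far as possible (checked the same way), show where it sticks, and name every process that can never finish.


UNSAFE.
Key observation: J2, J6 can finish, but then (3, 3) is all there is, and the blocked group's r1 demands exceed it.
The run J2, J6 cannot be extended any further. Step-by-step check:
  pool = (0, 3)
  J2: need (0, 0) fits (0, 3); releases (1, 0), pool now (1, 3)
  J6: need (1, 3) fits (1, 3); releases (2, 0), pool now (3, 3)
  J5 cannot run: need (3, 5) vs free (3, 3) (insufficient r1)
  J8 cannot run: need (3, 4) vs free (3, 3) (insufficient r1)
  J3 cannot run: need (1, 5) vs free (3, 3) (insufficient r1)
Never able to finish: J5, J8 and J3.


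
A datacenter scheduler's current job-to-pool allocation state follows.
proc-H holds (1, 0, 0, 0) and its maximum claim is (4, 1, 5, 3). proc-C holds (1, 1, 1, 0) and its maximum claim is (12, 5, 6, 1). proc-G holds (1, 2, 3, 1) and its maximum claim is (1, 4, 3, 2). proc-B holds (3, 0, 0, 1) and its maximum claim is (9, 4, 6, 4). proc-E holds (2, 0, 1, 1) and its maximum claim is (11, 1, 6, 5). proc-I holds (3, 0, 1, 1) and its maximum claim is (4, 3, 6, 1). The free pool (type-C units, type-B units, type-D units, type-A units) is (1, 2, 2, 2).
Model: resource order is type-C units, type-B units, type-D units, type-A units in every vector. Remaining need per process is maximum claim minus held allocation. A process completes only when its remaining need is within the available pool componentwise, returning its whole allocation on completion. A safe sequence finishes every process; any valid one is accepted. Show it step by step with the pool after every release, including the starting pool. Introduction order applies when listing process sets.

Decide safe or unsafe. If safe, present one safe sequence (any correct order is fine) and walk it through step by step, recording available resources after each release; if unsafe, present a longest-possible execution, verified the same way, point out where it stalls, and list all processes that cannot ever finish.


SAFE. One safe sequence: proc-G, proc-I, proc-H, proc-B, proc-E, proc-C.
Key observation: reading the order forward, proc-G is the first process whose need (0, 2, 0, 1) meets the free pool (1, 2, 2, 2) exactly on a resource it requests.
Walking it through:
  pool = (1, 2, 2, 2)
  proc-G needs (0, 2, 0, 1) <= (1, 2, 2, 2) -> finishes; pool += (1, 2, 3, 1) = (2, 4, 5, 3)
  proc-I needs (1, 3, 5, 0) <= (2, 4, 5, 3) -> finishes; pool += (3, 0, 1, 1) = (5, 4, 6, 4)
  proc-H needs (3, 1, 5, 3) <= (5, 4, 6, 4) -> finishes; pool += (1, 0, 0, 0) = (6, 4, 6, 4)
  proc-B needs (6, 4, 6, 3) <= (6, 4, 6, 4) -> finishes; pool += (3, 0, 0, 1) = (9, 4, 6, 5)
  proc-E needs (9, 1, 5, 4) <= (9, 4, 6, 5) -> finishes; pool += (2, 0, 1, 1) = (11, 4, 7, 6)
  proc-C needs (11, 4, 5, 1) <= (11, 4, 7, 6) -> finishes; pool += (1, 1, 1, 0) = (12, 5, 8, 6)


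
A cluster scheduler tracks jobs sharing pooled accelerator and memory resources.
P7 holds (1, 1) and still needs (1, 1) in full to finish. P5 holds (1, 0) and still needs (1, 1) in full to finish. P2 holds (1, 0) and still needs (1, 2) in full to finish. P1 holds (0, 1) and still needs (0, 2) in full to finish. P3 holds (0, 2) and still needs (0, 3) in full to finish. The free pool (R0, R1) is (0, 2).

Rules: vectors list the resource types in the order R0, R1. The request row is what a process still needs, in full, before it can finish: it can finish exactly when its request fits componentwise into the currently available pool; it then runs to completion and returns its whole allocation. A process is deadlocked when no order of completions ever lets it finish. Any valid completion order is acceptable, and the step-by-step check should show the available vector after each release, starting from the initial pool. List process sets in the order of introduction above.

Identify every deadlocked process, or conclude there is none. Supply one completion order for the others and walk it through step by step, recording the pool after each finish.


Deadlocked: P7, P5 and P2.
Key observation: the wall is R0: completing P1, P3 brings the pool only to (0, 5), and all the rest need more.
One completion order for the rest: P1, P3. Walking it through:
  pool = (0, 2)
  P1 needs (0, 2) <= (0, 2) -> finishes; pool += (0, 1) = (0, 3)
  P3 needs (0, 3) <= (0, 3) -> finishes; pool += (0, 2) = (0, 5)
None of the blocked processes ever fits:
  blocked: P7 wants (1, 1), pool (0, 5) — not enough R0
  blocked: P5 wants (1, 1), pool (0, 5) — not enough R0
  blocked: P2 wants (1, 2), pool (0, 5) — not enough R0


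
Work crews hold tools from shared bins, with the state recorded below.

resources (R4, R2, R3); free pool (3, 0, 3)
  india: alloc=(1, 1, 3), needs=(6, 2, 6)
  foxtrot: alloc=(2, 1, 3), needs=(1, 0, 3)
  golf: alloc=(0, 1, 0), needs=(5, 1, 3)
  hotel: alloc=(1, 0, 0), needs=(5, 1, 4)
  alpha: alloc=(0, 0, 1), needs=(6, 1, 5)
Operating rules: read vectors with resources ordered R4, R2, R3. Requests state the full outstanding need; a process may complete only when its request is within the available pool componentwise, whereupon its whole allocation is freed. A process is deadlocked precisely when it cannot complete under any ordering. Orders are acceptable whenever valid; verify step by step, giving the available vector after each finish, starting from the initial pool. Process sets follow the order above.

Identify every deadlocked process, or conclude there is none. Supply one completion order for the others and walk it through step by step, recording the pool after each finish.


No process is deadlocked.
Key observation: no deadlock: foxtrot fits now, and the freed resources carry the rest through.
The rest can finish in the order foxtrot, golf, hotel, india, alpha. Check, step by step:
  pool = (3, 0, 3)
  foxtrot: need (1, 0, 3) fits (3, 0, 3); releases (2, 1, 3), pool now (5, 1, 6)
  golf: need (5, 1, 3) fits (5, 1, 6); releases (0, 1, 0), pool now (5, 2, 6)
  hotel: need (5, 1, 4) fits (5, 2, 6); releases (1, 0, 0), pool now (6, 2, 6)
  india: need (6, 2, 6) fits (6, 2, 6); releases (1, 1, 3), pool now (7, 3, 9)
  alpha: need (6, 1, 5) fits (7, 3, 9); releases (0, 0, 1), pool now (7, 3, 10)
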